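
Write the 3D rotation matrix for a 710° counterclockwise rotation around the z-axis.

Rotation matrix for counterclockwise 710° around z-axis:
cos(710°) = 0.9848, sin(710°) = -0.1736
Result: [[0.9848, 0.1736, 0], [-0.1736, 0.9848, 0], [0, 0, 1]]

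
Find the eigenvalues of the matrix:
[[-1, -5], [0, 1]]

Characteristic equation: det(A - λI) = 0
λ² - (trace)λ + (det) = 0
trace = -1 + 1 = 0, det = (-1)(1) - (-5)(0) = -1
λ² - (0)λ + (-1) = 0
λ = (0 ± √((0)² - 4·(-1))) / 2 = (0 ± √4) / 2
Solving: λ = -1, 1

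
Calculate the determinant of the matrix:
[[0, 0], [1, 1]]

For a 2×2 matrix [[a, b], [c, d]], det = ad - bc
det = (0)(1) - (0)(1) = 0 - 0 = 0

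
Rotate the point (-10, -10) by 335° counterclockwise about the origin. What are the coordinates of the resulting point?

Rotation matrix for 335°: [[cos 335°, -sin 335°], [sin 335°, cos 335°]] ≈ [[0.906308, 0.422618], [-0.422618, 0.906308]]
[[0.906308, 0.422618], [-0.422618, 0.906308]] × [-10, -10]ᵀ ≈ [-13.2893, -4.8369]ᵀ
Result: (-13.2893, -4.8369)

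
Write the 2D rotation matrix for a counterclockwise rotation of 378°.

Rotation matrix formula: [[cos θ, -sin θ], [sin θ, cos θ]]
For θ = 378°:
cos(378°) = 0.9511
sin(378°) = 0.3090
Result: [[0.9511, -0.3090], [0.3090, 0.9511]]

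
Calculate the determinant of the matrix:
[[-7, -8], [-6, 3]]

For a 2×2 matrix [[a, b], [c, d]], det = ad - bc
det = (-7)(3) - (-8)(-6) = -21 - 48 = -69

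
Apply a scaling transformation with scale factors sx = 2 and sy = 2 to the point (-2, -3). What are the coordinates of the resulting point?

Scaling matrix:
[[2, 0], [0, 2]]
Result: (-2 × 2, -3 × 2) = (-4, -6)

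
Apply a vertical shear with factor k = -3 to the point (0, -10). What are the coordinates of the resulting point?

Shear matrix for vertical shear with factor k = -3:
[[1, 0], [-3, 1]]
Result: (0, -10) → (0, -10)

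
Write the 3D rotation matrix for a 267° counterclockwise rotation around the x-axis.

Rotation matrix for counterclockwise 267° around x-axis:
cos(267°) = -0.0523, sin(267°) = -0.9986
Result: [[1, 0, 0], [0, -0.0523, 0.9986], [0, -0.9986, -0.0523]]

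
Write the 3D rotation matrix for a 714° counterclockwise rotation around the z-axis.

Rotation matrix for counterclockwise 714° around z-axis:
cos(714°) = 0.9945, sin(714°) = -0.1045
Result: [[0.9945, 0.1045, 0], [-0.1045, 0.9945, 0], [0, 0, 1]]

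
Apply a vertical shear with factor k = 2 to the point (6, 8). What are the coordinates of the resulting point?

Shear matrix for vertical shear with factor k = 2:
[[1, 0], [2, 1]]
Result: (6, 8) → (6, 20)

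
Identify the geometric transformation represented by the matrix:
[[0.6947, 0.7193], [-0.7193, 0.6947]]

This matrix represents: rotation by 314° counterclockwise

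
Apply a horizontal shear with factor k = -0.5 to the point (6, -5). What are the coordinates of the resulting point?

Shear matrix for horizontal shear with factor k = -0.5:
[[1, -0.50], [0, 1]]
Result: (6, -5) → (8.5, -5)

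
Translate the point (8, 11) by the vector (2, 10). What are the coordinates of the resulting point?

Translation by (2, 10) (homogeneous matrix [[1, 0, 2], [0, 1, 10], [0, 0, 1]]):
x' = 8 + 2 = 10
y' = 11 + 10 = 21
Result: (10, 21)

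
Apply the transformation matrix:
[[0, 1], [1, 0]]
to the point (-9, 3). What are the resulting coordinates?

Matrix multiplication:
[[0, 1], [1, 0]] × [-9, 3]ᵀ
= [(0)(-9) + (1)(3), (1)(-9) + (0)(3)]ᵀ
= [3, -9]ᵀ
Result: (3, -9)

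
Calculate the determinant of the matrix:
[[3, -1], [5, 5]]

For a 2×2 matrix [[a, b], [c, d]], det = ad - bc
det = (3)(5) - (-1)(5) = 15 - -5 = 20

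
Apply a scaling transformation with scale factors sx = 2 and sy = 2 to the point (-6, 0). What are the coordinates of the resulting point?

Scaling matrix:
[[2, 0], [0, 2]]
Result: (-6 × 2, 0 × 2) = (-12, 0)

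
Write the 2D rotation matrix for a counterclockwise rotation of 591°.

Rotation matrix formula: [[cos θ, -sin θ], [sin θ, cos θ]]
For θ = 591°:
cos(591°) = -0.6293
sin(591°) = -0.7771
Result: [[-0.6293, 0.7771], [-0.7771, -0.6293]]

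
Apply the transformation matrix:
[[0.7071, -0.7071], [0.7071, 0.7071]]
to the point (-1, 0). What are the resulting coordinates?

Matrix multiplication:
[[0.7071, -0.7071], [0.7071, 0.7071]] × [-1, 0]ᵀ
= [(0.7071)(-1) + (-0.7071)(0), (0.7071)(-1) + (0.7071)(0)]ᵀ
= [-0.7071, -0.7071]ᵀ
Result: (-0.7071, -0.7071)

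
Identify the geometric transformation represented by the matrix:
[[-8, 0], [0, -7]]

This matrix represents: non-uniform scaling by sx = -8, sy = -7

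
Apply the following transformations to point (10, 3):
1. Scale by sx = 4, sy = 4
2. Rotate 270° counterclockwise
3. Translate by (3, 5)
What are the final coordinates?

Step 1: Scale → (40, 12)
Step 2: Rotate 270° → (12, -40)
Step 3: Translate → (15, -35)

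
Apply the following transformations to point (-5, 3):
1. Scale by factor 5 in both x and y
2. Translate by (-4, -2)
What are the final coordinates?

Step 1: Scale (-5, 3) by 5 → (-25, 15)
Step 2: Translate by (-4, -2) → (-29, 13)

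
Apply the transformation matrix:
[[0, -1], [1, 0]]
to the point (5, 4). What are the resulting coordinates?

Matrix multiplication:
[[0, -1], [1, 0]] × [5, 4]ᵀ
= [(0)(5) + (-1)(4), (1)(5) + (0)(4)]ᵀ
= [-4, 5]ᵀ
Result: (-4, 5)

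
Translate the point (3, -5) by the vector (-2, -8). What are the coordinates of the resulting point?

Translation by (-2, -8) (homogeneous matrix [[1, 0, -2], [0, 1, -8], [0, 0, 1]]):
x' = 3 + -2 = 1
y' = -5 + -8 = -13
Result: (1, -13)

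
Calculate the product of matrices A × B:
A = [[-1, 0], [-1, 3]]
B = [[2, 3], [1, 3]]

Matrix multiplication:
C[0][0] = -1×2 + 0×1 = -2
C[0][1] = -1×3 + 0×3 = -3
C[1][0] = -1×2 + 3×1 = 1
C[1][1] = -1×3 + 3×3 = 6
Result: [[-2, -3], [1, 6]]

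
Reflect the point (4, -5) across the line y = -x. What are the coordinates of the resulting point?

Reflection across line y = -x: (4, -5) → (5, -4)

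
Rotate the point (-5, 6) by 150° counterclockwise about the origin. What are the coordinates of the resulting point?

Rotation matrix for 150°: [[cos 150°, -sin 150°], [sin 150°, cos 150°]] ≈ [[-0.866025, -0.500000], [0.500000, -0.866025]]
[[-0.866025, -0.500000], [0.500000, -0.866025]] × [-5, 6]ᵀ ≈ [1.3301, -7.6962]ᵀ
Result: (1.3301, -7.6962)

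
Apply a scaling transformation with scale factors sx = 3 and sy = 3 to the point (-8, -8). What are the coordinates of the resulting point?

Scaling matrix:
[[3, 0], [0, 3]]
Result: (-8 × 3, -8 × 3) = (-24, -24)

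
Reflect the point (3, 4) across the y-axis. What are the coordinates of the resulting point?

Reflection across y-axis: (3, 4) → (-3, 4)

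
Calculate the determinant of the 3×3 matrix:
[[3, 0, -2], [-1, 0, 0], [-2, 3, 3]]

Expansion along first row:
det = 3·det([[0,0],[3,3]]) - 0·det([[-1,0],[-2,3]]) + -2·det([[-1,0],[-2,3]])
    = 3·(0·3 - 0·3) - 0·(-1·3 - 0·-2) + -2·(-1·3 - 0·-2)
    = 3·0 - 0·-3 + -2·-3
    = 0 + 0 + 6 = 6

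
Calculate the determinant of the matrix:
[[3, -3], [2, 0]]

For a 2×2 matrix [[a, b], [c, d]], det = ad - bc
det = (3)(0) - (-3)(2) = 0 - -6 = 6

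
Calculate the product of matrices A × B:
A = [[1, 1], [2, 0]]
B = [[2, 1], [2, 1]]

Matrix multiplication:
C[0][0] = 1×2 + 1×2 = 4
C[0][1] = 1×1 + 1×1 = 2
C[1][0] = 2×2 + 0×2 = 4
C[1][1] = 2×1 + 0×1 = 2
Result: [[4, 2], [4, 2]]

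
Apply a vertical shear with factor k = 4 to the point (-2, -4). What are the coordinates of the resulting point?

Shear matrix for vertical shear with factor k = 4:
[[1, 0], [4, 1]]
Result: (-2, -4) → (-2, -12)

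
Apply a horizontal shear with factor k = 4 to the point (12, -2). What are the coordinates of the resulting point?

Shear matrix for horizontal shear with factor k = 4:
[[1, 4], [0, 1]]
Result: (12, -2) → (4, -2)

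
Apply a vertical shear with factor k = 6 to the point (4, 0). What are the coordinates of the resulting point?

Shear matrix for vertical shear with factor k = 6:
[[1, 0], [6, 1]]
Result: (4, 0) → (4, 24)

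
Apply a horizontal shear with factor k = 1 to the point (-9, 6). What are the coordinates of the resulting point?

Shear matrix for horizontal shear with factor k = 1:
[[1, 1], [0, 1]]
Result: (-9, 6) → (-3, 6)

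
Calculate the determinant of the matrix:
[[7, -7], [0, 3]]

For a 2×2 matrix [[a, b], [c, d]], det = ad - bc
det = (7)(3) - (-7)(0) = 21 - 0 = 21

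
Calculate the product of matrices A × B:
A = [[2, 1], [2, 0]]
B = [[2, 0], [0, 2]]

Matrix multiplication:
C[0][0] = 2×2 + 1×0 = 4
C[0][1] = 2×0 + 1×2 = 2
C[1][0] = 2×2 + 0×0 = 4
C[1][1] = 2×0 + 0×2 = 0
Result: [[4, 2], [4, 0]]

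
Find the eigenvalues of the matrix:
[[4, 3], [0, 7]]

Characteristic equation: det(A - λI) = 0
λ² - (trace)λ + (det) = 0
trace = 4 + 7 = 11, det = (4)(7) - (3)(0) = 28
λ² - (11)λ + (28) = 0
λ = (11 ± √((11)² - 4·(28))) / 2 = (11 ± √9) / 2
Solving: λ = 4, 7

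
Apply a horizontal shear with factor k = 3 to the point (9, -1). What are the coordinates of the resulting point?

Shear matrix for horizontal shear with factor k = 3:
[[1, 3], [0, 1]]
Result: (9, -1) → (6, -1)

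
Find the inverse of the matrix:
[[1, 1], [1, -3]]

For [[a,b],[c,d]], inverse = (1/det)·[[d,-b],[-c,a]]
det = (1)(-3) - (1)(1) = -3 - 1 = -4
Inverse = (1/-4)·[[-3, -1], [-1, 1]]
= [[3/4, 1/4], [1/4, -1/4]]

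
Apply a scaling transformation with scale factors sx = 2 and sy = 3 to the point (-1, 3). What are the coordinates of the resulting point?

Scaling matrix:
[[2, 0], [0, 3]]
Result: (-1 × 2, 3 × 3) = (-2, 9)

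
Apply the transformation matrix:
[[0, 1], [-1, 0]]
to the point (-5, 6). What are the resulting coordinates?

Matrix multiplication:
[[0, 1], [-1, 0]] × [-5, 6]ᵀ
= [(0)(-5) + (1)(6), (-1)(-5) + (0)(6)]ᵀ
= [6, 5]ᵀ
Result: (6, 5)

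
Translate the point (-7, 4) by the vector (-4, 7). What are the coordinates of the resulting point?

Translation by (-4, 7) (homogeneous matrix [[1, 0, -4], [0, 1, 7], [0, 0, 1]]):
x' = -7 + -4 = -11
y' = 4 + 7 = 11
Result: (-11, 11)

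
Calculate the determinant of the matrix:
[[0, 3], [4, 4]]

For a 2×2 matrix [[a, b], [c, d]], det = ad - bc
det = (0)(4) - (3)(4) = 0 - 12 = -12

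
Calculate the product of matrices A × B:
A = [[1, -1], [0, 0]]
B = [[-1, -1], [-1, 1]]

Matrix multiplication:
C[0][0] = 1×-1 + -1×-1 = 0
C[0][1] = 1×-1 + -1×1 = -2
C[1][0] = 0×-1 + 0×-1 = 0
C[1][1] = 0×-1 + 0×1 = 0
Result: [[0, -2], [0, 0]]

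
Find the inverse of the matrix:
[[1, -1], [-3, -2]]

For [[a,b],[c,d]], inverse = (1/det)·[[d,-b],[-c,a]]
det = (1)(-2) - (-1)(-3) = -2 - 3 = -5
Inverse = (1/-5)·[[-2, 1], [3, 1]]
= [[2/5, -1/5], [-3/5, -1/5]]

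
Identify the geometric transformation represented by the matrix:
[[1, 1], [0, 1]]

This matrix represents: horizontal shear with factor 1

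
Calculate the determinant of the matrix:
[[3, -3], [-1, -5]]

For a 2×2 matrix [[a, b], [c, d]], det = ad - bc
det = (3)(-5) - (-3)(-1) = -15 - 3 = -18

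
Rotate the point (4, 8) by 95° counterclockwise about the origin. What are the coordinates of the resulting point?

Rotation matrix for 95°: [[cos 95°, -sin 95°], [sin 95°, cos 95°]] ≈ [[-0.087156, -0.996195], [0.996195, -0.087156]]
[[-0.087156, -0.996195], [0.996195, -0.087156]] × [4, 8]ᵀ ≈ [-8.3182, 3.2875]ᵀ
Result: (-8.3182, 3.2875)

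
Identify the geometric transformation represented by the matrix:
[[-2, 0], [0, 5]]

This matrix represents: non-uniform scaling by sx = -2, sy = 5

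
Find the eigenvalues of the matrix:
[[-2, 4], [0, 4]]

Characteristic equation: det(A - λI) = 0
λ² - (trace)λ + (det) = 0
trace = -2 + 4 = 2, det = (-2)(4) - (4)(0) = -8
λ² - (2)λ + (-8) = 0
λ = (2 ± √((2)² - 4·(-8))) / 2 = (2 ± √36) / 2
Solving: λ = -2, 4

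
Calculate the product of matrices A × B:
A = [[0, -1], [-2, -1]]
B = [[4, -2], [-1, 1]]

Matrix multiplication:
C[0][0] = 0×4 + -1×-1 = 1
C[0][1] = 0×-2 + -1×1 = -1
C[1][0] = -2×4 + -1×-1 = -7
C[1][1] = -2×-2 + -1×1 = 3
Result: [[1, -1], [-7, 3]]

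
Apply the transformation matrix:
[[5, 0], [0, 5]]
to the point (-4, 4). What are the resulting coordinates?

Matrix multiplication:
[[5, 0], [0, 5]] × [-4, 4]ᵀ
= [(5)(-4) + (0)(4), (0)(-4) + (5)(4)]ᵀ
= [-20, 20]ᵀ
Result: (-20, 20)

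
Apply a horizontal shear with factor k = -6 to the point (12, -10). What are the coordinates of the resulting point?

Shear matrix for horizontal shear with factor k = -6:
[[1, -6], [0, 1]]
Result: (12, -10) → (72, -10)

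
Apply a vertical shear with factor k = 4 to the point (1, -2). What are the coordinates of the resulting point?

Shear matrix for vertical shear with factor k = 4:
[[1, 0], [4, 1]]
Result: (1, -2) → (1, 2)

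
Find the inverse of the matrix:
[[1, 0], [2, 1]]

For [[a,b],[c,d]], inverse = (1/det)·[[d,-b],[-c,a]]
det = (1)(1) - (0)(2) = 1 - 0 = 1
Inverse = [[1, 0], [-2, 1]]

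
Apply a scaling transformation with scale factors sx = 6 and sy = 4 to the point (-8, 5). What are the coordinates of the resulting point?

Scaling matrix:
[[6, 0], [0, 4]]
Result: (-8 × 6, 5 × 4) = (-48, 20)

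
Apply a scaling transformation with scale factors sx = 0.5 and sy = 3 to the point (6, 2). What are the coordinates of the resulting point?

Scaling matrix:
[[0.50, 0], [0, 3]]
Result: (6 × 0.5, 2 × 3) = (3, 6)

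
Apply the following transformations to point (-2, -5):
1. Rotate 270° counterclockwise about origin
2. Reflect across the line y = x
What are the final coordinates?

Step 1: Rotate 270° → (-5, 2)
Step 2: Reflect across line y = x → (2, -5)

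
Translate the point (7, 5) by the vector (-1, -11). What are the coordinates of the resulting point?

Translation by (-1, -11) (homogeneous matrix [[1, 0, -1], [0, 1, -11], [0, 0, 1]]):
x' = 7 + -1 = 6
y' = 5 + -11 = -6
Result: (6, -6)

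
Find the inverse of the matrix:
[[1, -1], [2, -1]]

For [[a,b],[c,d]], inverse = (1/det)·[[d,-b],[-c,a]]
det = (1)(-1) - (-1)(2) = -1 - -2 = 1
Inverse = [[-1, 1], [-2, 1]]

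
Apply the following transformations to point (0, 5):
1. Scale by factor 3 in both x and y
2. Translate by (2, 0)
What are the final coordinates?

Step 1: Scale (0, 5) by 3 → (0, 15)
Step 2: Translate by (2, 0) → (2, 15)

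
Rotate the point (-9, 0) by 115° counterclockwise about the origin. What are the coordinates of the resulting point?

Rotation matrix for 115°: [[cos 115°, -sin 115°], [sin 115°, cos 115°]] ≈ [[-0.422618, -0.906308], [0.906308, -0.422618]]
[[-0.422618, -0.906308], [0.906308, -0.422618]] × [-9, 0]ᵀ ≈ [3.8036, -8.1568]ᵀ
Result: (3.8036, -8.1568)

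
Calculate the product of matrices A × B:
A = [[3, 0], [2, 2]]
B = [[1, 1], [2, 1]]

Matrix multiplication:
C[0][0] = 3×1 + 0×2 = 3
C[0][1] = 3×1 + 0×1 = 3
C[1][0] = 2×1 + 2×2 = 6
C[1][1] = 2×1 + 2×1 = 4
Result: [[3, 3], [6, 4]]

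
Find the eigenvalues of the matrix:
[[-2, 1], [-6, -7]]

Characteristic equation: det(A - λI) = 0
λ² - (trace)λ + (det) = 0
trace = -2 + -7 = -9, det = (-2)(-7) - (1)(-6) = 20
λ² - (-9)λ + (20) = 0
λ = (-9 ± √((-9)² - 4·(20))) / 2 = (-9 ± √1) / 2
Solving: λ = -5, -4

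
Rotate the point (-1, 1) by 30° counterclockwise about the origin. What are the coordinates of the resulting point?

Rotation matrix for 30°: [[cos 30°, -sin 30°], [sin 30°, cos 30°]] ≈ [[0.866025, -0.500000], [0.500000, 0.866025]]
[[0.866025, -0.500000], [0.500000, 0.866025]] × [-1, 1]ᵀ ≈ [-1.3660, 0.3660]ᵀ
Result: (-1.3660, 0.3660)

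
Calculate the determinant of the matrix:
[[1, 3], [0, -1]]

For a 2×2 matrix [[a, b], [c, d]], det = ad - bc
det = (1)(-1) - (3)(0) = -1 - 0 = -1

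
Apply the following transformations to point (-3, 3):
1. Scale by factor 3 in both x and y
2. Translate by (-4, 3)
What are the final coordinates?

Step 1: Scale (-3, 3) by 3 → (-9, 9)
Step 2: Translate by (-4, 3) → (-13, 12)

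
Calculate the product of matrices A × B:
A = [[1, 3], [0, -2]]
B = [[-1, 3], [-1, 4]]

Matrix multiplication:
C[0][0] = 1×-1 + 3×-1 = -4
C[0][1] = 1×3 + 3×4 = 15
C[1][0] = 0×-1 + -2×-1 = 2
C[1][1] = 0×3 + -2×4 = -8
Result: [[-4, 15], [2, -8]]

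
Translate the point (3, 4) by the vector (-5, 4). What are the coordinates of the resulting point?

Translation by (-5, 4) (homogeneous matrix [[1, 0, -5], [0, 1, 4], [0, 0, 1]]):
x' = 3 + -5 = -2
y' = 4 + 4 = 8
Result: (-2, 8)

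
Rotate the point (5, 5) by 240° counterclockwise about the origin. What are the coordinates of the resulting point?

Rotation matrix for 240°: [[cos 240°, -sin 240°], [sin 240°, cos 240°]] ≈ [[-0.500000, 0.866025], [-0.866025, -0.500000]]
[[-0.500000, 0.866025], [-0.866025, -0.500000]] × [5, 5]ᵀ ≈ [1.8301, -6.8301]ᵀ
Result: (1.8301, -6.8301)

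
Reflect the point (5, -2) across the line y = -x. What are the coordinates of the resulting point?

Reflection across line y = -x: (5, -2) → (2, -5)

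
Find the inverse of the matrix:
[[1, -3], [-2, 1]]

For [[a,b],[c,d]], inverse = (1/det)·[[d,-b],[-c,a]]
det = (1)(1) - (-3)(-2) = 1 - 6 = -5
Inverse = (1/-5)·[[1, 3], [2, 1]]
= [[-1/5, -3/5], [-2/5, -1/5]]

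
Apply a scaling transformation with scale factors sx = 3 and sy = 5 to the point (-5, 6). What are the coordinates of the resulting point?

Scaling matrix:
[[3, 0], [0, 5]]
Result: (-5 × 3, 6 × 5) = (-15, 30)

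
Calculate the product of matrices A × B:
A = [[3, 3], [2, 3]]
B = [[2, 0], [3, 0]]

Matrix multiplication:
C[0][0] = 3×2 + 3×3 = 15
C[0][1] = 3×0 + 3×0 = 0
C[1][0] = 2×2 + 3×3 = 13
C[1][1] = 2×0 + 3×0 = 0
Result: [[15, 0], [13, 0]]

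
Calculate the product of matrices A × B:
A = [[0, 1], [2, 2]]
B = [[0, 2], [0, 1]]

Matrix multiplication:
C[0][0] = 0×0 + 1×0 = 0
C[0][1] = 0×2 + 1×1 = 1
C[1][0] = 2×0 + 2×0 = 0
C[1][1] = 2×2 + 2×1 = 6
Result: [[0, 1], [0, 6]]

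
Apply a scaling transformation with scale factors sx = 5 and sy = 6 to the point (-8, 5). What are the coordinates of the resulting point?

Scaling matrix:
[[5, 0], [0, 6]]
Result: (-8 × 5, 5 × 6) = (-40, 30)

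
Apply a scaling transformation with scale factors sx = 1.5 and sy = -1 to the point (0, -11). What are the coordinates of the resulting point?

Scaling matrix:
[[1.50, 0], [0, -1]]
Result: (0 × 1.5, -11 × -1) = (0, 11)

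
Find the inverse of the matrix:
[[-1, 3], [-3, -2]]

For [[a,b],[c,d]], inverse = (1/det)·[[d,-b],[-c,a]]
det = (-1)(-2) - (3)(-3) = 2 - -9 = 11
Inverse = (1/11)·[[-2, -3], [3, -1]]
= [[-2/11, -3/11], [3/11, -1/11]]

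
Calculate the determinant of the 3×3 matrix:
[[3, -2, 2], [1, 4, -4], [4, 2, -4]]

Expansion along first row:
det = 3·det([[4,-4],[2,-4]]) - -2·det([[1,-4],[4,-4]]) + 2·det([[1,4],[4,2]])
    = 3·(4·-4 - -4·2) - -2·(1·-4 - -4·4) + 2·(1·2 - 4·4)
    = 3·-8 - -2·12 + 2·-14
    = -24 + 24 + -28 = -28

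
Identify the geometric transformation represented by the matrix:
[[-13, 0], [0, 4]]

This matrix represents: non-uniform scaling by sx = -13, sy = 4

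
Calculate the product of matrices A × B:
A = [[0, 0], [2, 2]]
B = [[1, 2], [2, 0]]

Matrix multiplication:
C[0][0] = 0×1 + 0×2 = 0
C[0][1] = 0×2 + 0×0 = 0
C[1][0] = 2×1 + 2×2 = 6
C[1][1] = 2×2 + 2×0 = 4
Result: [[0, 0], [6, 4]]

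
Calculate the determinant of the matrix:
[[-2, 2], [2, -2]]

For a 2×2 matrix [[a, b], [c, d]], det = ad - bc
det = (-2)(-2) - (2)(2) = 4 - 4 = 0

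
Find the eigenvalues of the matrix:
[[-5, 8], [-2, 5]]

Characteristic equation: det(A - λI) = 0
λ² - (trace)λ + (det) = 0
trace = -5 + 5 = 0, det = (-5)(5) - (8)(-2) = -9
λ² - (0)λ + (-9) = 0
λ = (0 ± √((0)² - 4·(-9))) / 2 = (0 ± √36) / 2
Solving: λ = -3, 3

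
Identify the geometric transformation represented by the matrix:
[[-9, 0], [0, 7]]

This matrix represents: non-uniform scaling by sx = -9, sy = 7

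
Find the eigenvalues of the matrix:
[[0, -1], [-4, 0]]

Characteristic equation: det(A - λI) = 0
λ² - (trace)λ + (det) = 0
trace = 0 + 0 = 0, det = (0)(0) - (-1)(-4) = -4
λ² - (0)λ + (-4) = 0
λ = (0 ± √((0)² - 4·(-4))) / 2 = (0 ± √16) / 2
Solving: λ = -2, 2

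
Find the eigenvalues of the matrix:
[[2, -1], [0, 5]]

Characteristic equation: det(A - λI) = 0
λ² - (trace)λ + (det) = 0
trace = 2 + 5 = 7, det = (2)(5) - (-1)(0) = 10
λ² - (7)λ + (10) = 0
λ = (7 ± √((7)² - 4·(10))) / 2 = (7 ± √9) / 2
Solving: λ = 2, 5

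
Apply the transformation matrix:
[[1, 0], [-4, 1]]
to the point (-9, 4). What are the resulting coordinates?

Matrix multiplication:
[[1, 0], [-4, 1]] × [-9, 4]ᵀ
= [(1)(-9) + (0)(4), (-4)(-9) + (1)(4)]ᵀ
= [-9, 40]ᵀ
Result: (-9, 40)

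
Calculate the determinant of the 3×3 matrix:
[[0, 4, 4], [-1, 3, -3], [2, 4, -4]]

Expansion along first row:
det = 0·det([[3,-3],[4,-4]]) - 4·det([[-1,-3],[2,-4]]) + 4·det([[-1,3],[2,4]])
    = 0·(3·-4 - -3·4) - 4·(-1·-4 - -3·2) + 4·(-1·4 - 3·2)
    = 0·0 - 4·10 + 4·-10
    = 0 + -40 + -40 = -80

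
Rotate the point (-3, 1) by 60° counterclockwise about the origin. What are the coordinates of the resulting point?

Rotation matrix for 60°: [[cos 60°, -sin 60°], [sin 60°, cos 60°]] ≈ [[0.500000, -0.866025], [0.866025, 0.500000]]
[[0.500000, -0.866025], [0.866025, 0.500000]] × [-3, 1]ᵀ ≈ [-2.3660, -2.0981]ᵀ
Result: (-2.3660, -2.0981)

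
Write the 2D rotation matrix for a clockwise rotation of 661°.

Rotation matrix formula: [[cos θ, -sin θ], [sin θ, cos θ]]
A clockwise rotation by 661° is equivalent to a counterclockwise rotation by -661°.
For θ = -661°:
cos(-661°) = 0.5150
sin(-661°) = 0.8572
Result: [[0.5150, -0.8572], [0.8572, 0.5150]]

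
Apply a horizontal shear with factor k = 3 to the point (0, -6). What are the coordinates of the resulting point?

Shear matrix for horizontal shear with factor k = 3:
[[1, 3], [0, 1]]
Result: (0, -6) → (-18, -6)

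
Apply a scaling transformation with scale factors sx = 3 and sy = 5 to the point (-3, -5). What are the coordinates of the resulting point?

Scaling matrix:
[[3, 0], [0, 5]]
Result: (-3 × 3, -5 × 5) = (-9, -25)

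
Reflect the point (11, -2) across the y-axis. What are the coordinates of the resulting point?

Reflection across y-axis: (11, -2) → (-11, -2)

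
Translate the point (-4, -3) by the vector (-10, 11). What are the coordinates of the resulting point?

Translation by (-10, 11) (homogeneous matrix [[1, 0, -10], [0, 1, 11], [0, 0, 1]]):
x' = -4 + -10 = -14
y' = -3 + 11 = 8
Result: (-14, 8)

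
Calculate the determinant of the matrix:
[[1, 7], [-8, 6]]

For a 2×2 matrix [[a, b], [c, d]], det = ad - bc
det = (1)(6) - (7)(-8) = 6 - -56 = 62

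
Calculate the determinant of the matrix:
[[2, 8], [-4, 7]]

For a 2×2 matrix [[a, b], [c, d]], det = ad - bc
det = (2)(7) - (8)(-4) = 14 - -32 = 46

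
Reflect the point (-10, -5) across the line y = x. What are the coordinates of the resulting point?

Reflection across line y = x: (-10, -5) → (-5, -10)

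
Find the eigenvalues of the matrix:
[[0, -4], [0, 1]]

Characteristic equation: det(A - λI) = 0
λ² - (trace)λ + (det) = 0
trace = 0 + 1 = 1, det = (0)(1) - (-4)(0) = 0
λ² - (1)λ + (0) = 0
λ = (1 ± √((1)² - 4·(0))) / 2 = (1 ± √1) / 2
Solving: λ = 0, 1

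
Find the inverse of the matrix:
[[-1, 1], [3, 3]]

For [[a,b],[c,d]], inverse = (1/det)·[[d,-b],[-c,a]]
det = (-1)(3) - (1)(3) = -3 - 3 = -6
Inverse = (1/-6)·[[3, -1], [-3, -1]]
= [[-1/2, 1/6], [1/2, 1/6]]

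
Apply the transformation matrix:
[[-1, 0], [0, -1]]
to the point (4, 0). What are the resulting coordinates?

Matrix multiplication:
[[-1, 0], [0, -1]] × [4, 0]ᵀ
= [(-1)(4) + (0)(0), (0)(4) + (-1)(0)]ᵀ
= [-4, 0]ᵀ
Result: (-4, 0)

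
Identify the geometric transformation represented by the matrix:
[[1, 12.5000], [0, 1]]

This matrix represents: horizontal shear with factor 12.5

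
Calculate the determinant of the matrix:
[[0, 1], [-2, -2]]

For a 2×2 matrix [[a, b], [c, d]], det = ad - bc
det = (0)(-2) - (1)(-2) = 0 - -2 = 2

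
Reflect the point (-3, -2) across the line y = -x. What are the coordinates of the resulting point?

Reflection across line y = -x: (-3, -2) → (2, 3)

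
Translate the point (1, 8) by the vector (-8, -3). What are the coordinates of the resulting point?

Translation by (-8, -3) (homogeneous matrix [[1, 0, -8], [0, 1, -3], [0, 0, 1]]):
x' = 1 + -8 = -7
y' = 8 + -3 = 5
Result: (-7, 5)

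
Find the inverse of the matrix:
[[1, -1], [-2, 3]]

For [[a,b],[c,d]], inverse = (1/det)·[[d,-b],[-c,a]]
det = (1)(3) - (-1)(-2) = 3 - 2 = 1
Inverse = [[3, 1], [2, 1]]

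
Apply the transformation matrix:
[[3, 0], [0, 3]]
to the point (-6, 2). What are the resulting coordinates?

Matrix multiplication:
[[3, 0], [0, 3]] × [-6, 2]ᵀ
= [(3)(-6) + (0)(2), (0)(-6) + (3)(2)]ᵀ
= [-18, 6]ᵀ
Result: (-18, 6)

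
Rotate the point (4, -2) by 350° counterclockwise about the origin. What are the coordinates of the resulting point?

Rotation matrix for 350°: [[cos 350°, -sin 350°], [sin 350°, cos 350°]] ≈ [[0.984808, 0.173648], [-0.173648, 0.984808]]
[[0.984808, 0.173648], [-0.173648, 0.984808]] × [4, -2]ᵀ ≈ [3.5919, -2.6642]ᵀ
Result: (3.5919, -2.6642)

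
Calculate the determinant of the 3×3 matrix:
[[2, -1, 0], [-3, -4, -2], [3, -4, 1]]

Expansion along first row:
det = 2·det([[-4,-2],[-4,1]]) - -1·det([[-3,-2],[3,1]]) + 0·det([[-3,-4],[3,-4]])
    = 2·(-4·1 - -2·-4) - -1·(-3·1 - -2·3) + 0·(-3·-4 - -4·3)
    = 2·-12 - -1·3 + 0·24
    = -24 + 3 + 0 = -21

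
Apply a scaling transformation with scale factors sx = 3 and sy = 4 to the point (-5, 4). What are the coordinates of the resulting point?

Scaling matrix:
[[3, 0], [0, 4]]
Result: (-5 × 3, 4 × 4) = (-15, 16)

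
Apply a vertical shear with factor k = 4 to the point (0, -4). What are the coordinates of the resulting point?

Shear matrix for vertical shear with factor k = 4:
[[1, 0], [4, 1]]
Result: (0, -4) → (0, -4)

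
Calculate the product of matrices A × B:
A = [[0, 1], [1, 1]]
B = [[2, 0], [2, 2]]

Matrix multiplication:
C[0][0] = 0×2 + 1×2 = 2
C[0][1] = 0×0 + 1×2 = 2
C[1][0] = 1×2 + 1×2 = 4
C[1][1] = 1×0 + 1×2 = 2
Result: [[2, 2], [4, 2]]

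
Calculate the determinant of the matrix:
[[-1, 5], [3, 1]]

For a 2×2 matrix [[a, b], [c, d]], det = ad - bc
det = (-1)(1) - (5)(3) = -1 - 15 = -16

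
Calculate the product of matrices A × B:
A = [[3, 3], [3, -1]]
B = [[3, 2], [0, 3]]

Matrix multiplication:
C[0][0] = 3×3 + 3×0 = 9
C[0][1] = 3×2 + 3×3 = 15
C[1][0] = 3×3 + -1×0 = 9
C[1][1] = 3×2 + -1×3 = 3
Result: [[9, 15], [9, 3]]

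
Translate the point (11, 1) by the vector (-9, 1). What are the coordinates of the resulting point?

Translation by (-9, 1) (homogeneous matrix [[1, 0, -9], [0, 1, 1], [0, 0, 1]]):
x' = 11 + -9 = 2
y' = 1 + 1 = 2
Result: (2, 2)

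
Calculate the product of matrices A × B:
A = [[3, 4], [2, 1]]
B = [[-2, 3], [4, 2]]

Matrix multiplication:
C[0][0] = 3×-2 + 4×4 = 10
C[0][1] = 3×3 + 4×2 = 17
C[1][0] = 2×-2 + 1×4 = 0
C[1][1] = 2×3 + 1×2 = 8
Result: [[10, 17], [0, 8]]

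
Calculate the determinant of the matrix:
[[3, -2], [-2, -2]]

For a 2×2 matrix [[a, b], [c, d]], det = ad - bc
det = (3)(-2) - (-2)(-2) = -6 - 4 = -10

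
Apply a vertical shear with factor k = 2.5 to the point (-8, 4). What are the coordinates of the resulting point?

Shear matrix for vertical shear with factor k = 2.5:
[[1, 0], [2.50, 1]]
Result: (-8, 4) → (-8, -16)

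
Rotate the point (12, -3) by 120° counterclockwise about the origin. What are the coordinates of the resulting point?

Rotation matrix for 120°: [[cos 120°, -sin 120°], [sin 120°, cos 120°]] ≈ [[-0.500000, -0.866025], [0.866025, -0.500000]]
[[-0.500000, -0.866025], [0.866025, -0.500000]] × [12, -3]ᵀ ≈ [-3.4019, 11.8923]ᵀ
Result: (-3.4019, 11.8923)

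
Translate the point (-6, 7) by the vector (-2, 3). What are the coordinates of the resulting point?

Translation by (-2, 3) (homogeneous matrix [[1, 0, -2], [0, 1, 3], [0, 0, 1]]):
x' = -6 + -2 = -8
y' = 7 + 3 = 10
Result: (-8, 10)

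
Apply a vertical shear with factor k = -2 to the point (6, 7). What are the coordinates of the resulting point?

Shear matrix for vertical shear with factor k = -2:
[[1, 0], [-2, 1]]
Result: (6, 7) → (6, -5)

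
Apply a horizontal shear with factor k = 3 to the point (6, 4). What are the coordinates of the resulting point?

Shear matrix for horizontal shear with factor k = 3:
[[1, 3], [0, 1]]
Result: (6, 4) → (18, 4)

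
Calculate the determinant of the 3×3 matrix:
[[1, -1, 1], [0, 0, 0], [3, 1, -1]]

Expansion along first row:
det = 1·det([[0,0],[1,-1]]) - -1·det([[0,0],[3,-1]]) + 1·det([[0,0],[3,1]])
    = 1·(0·-1 - 0·1) - -1·(0·-1 - 0·3) + 1·(0·1 - 0·3)
    = 1·0 - -1·0 + 1·0
    = 0 + 0 + 0 = 0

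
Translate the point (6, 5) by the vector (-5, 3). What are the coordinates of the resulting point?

Translation by (-5, 3) (homogeneous matrix [[1, 0, -5], [0, 1, 3], [0, 0, 1]]):
x' = 6 + -5 = 1
y' = 5 + 3 = 8
Result: (1, 8)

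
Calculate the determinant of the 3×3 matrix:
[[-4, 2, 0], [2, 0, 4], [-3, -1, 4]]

Expansion along first row:
det = -4·det([[0,4],[-1,4]]) - 2·det([[2,4],[-3,4]]) + 0·det([[2,0],[-3,-1]])
    = -4·(0·4 - 4·-1) - 2·(2·4 - 4·-3) + 0·(2·-1 - 0·-3)
    = -4·4 - 2·20 + 0·-2
    = -16 + -40 + 0 = -56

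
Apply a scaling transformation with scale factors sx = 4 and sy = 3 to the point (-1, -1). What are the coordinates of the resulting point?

Scaling matrix:
[[4, 0], [0, 3]]
Result: (-1 × 4, -1 × 3) = (-4, -3)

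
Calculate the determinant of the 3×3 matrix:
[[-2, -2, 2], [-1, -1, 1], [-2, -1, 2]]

Expansion along first row:
det = -2·det([[-1,1],[-1,2]]) - -2·det([[-1,1],[-2,2]]) + 2·det([[-1,-1],[-2,-1]])
    = -2·(-1·2 - 1·-1) - -2·(-1·2 - 1·-2) + 2·(-1·-1 - -1·-2)
    = -2·-1 - -2·0 + 2·-1
    = 2 + 0 + -2 = 0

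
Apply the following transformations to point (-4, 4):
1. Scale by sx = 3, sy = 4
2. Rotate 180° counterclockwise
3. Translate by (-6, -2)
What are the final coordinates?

Step 1: Scale → (-12, 16)
Step 2: Rotate 180° → (12, -16)
Step 3: Translate → (6, -18)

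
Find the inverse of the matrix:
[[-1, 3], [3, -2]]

For [[a,b],[c,d]], inverse = (1/det)·[[d,-b],[-c,a]]
det = (-1)(-2) - (3)(3) = 2 - 9 = -7
Inverse = (1/-7)·[[-2, -3], [-3, -1]]
= [[2/7, 3/7], [3/7, 1/7]]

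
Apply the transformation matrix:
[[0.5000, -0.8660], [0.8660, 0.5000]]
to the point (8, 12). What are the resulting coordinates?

Matrix multiplication:
[[0.5000, -0.8660], [0.8660, 0.5000]] × [8, 12]ᵀ
= [(0.5000)(8) + (-0.8660)(12), (0.8660)(8) + (0.5000)(12)]ᵀ
= [-6.3920, 12.9280]ᵀ
Result: (-6.3920, 12.9280)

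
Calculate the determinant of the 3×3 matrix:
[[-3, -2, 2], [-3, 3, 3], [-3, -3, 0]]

Expansion along first row:
det = -3·det([[3,3],[-3,0]]) - -2·det([[-3,3],[-3,0]]) + 2·det([[-3,3],[-3,-3]])
    = -3·(3·0 - 3·-3) - -2·(-3·0 - 3·-3) + 2·(-3·-3 - 3·-3)
    = -3·9 - -2·9 + 2·18
    = -27 + 18 + 36 = 27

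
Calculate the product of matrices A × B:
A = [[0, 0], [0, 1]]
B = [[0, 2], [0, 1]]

Matrix multiplication:
C[0][0] = 0×0 + 0×0 = 0
C[0][1] = 0×2 + 0×1 = 0
C[1][0] = 0×0 + 1×0 = 0
C[1][1] = 0×2 + 1×1 = 1
Result: [[0, 0], [0, 1]]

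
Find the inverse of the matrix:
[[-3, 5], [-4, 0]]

For [[a,b],[c,d]], inverse = (1/det)·[[d,-b],[-c,a]]
det = (-3)(0) - (5)(-4) = 0 - -20 = 20
Inverse = (1/20)·[[0, -5], [4, -3]]
= [[0, -1/4], [1/5, -3/20]]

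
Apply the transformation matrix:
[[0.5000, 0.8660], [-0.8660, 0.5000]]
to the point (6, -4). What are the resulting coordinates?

Matrix multiplication:
[[0.5000, 0.8660], [-0.8660, 0.5000]] × [6, -4]ᵀ
= [(0.5000)(6) + (0.8660)(-4), (-0.8660)(6) + (0.5000)(-4)]ᵀ
= [-0.4640, -7.1960]ᵀ
Result: (-0.4640, -7.1960)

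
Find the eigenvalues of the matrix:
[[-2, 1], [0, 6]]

Characteristic equation: det(A - λI) = 0
λ² - (trace)λ + (det) = 0
trace = -2 + 6 = 4, det = (-2)(6) - (1)(0) = -12
λ² - (4)λ + (-12) = 0
λ = (4 ± √((4)² - 4·(-12))) / 2 = (4 ± √64) / 2
Solving: λ = -2, 6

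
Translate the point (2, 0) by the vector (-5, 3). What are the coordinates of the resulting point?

Translation by (-5, 3) (homogeneous matrix [[1, 0, -5], [0, 1, 3], [0, 0, 1]]):
x' = 2 + -5 = -3
y' = 0 + 3 = 3
Result: (-3, 3)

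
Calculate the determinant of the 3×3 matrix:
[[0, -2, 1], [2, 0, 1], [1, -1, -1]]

Expansion along first row:
det = 0·det([[0,1],[-1,-1]]) - -2·det([[2,1],[1,-1]]) + 1·det([[2,0],[1,-1]])
    = 0·(0·-1 - 1·-1) - -2·(2·-1 - 1·1) + 1·(2·-1 - 0·1)
    = 0·1 - -2·-3 + 1·-2
    = 0 + -6 + -2 = -8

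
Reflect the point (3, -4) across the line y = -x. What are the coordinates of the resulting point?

Reflection across line y = -x: (3, -4) → (4, -3)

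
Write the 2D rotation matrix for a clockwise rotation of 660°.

Rotation matrix formula: [[cos θ, -sin θ], [sin θ, cos θ]]
A clockwise rotation by 660° is equivalent to a counterclockwise rotation by -660°.
For θ = -660°:
cos(-660°) = 1/2
sin(-660°) = √3/2
Result: [[1/2, -√3/2], [√3/2, 1/2]]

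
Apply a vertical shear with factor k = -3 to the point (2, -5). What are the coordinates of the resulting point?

Shear matrix for vertical shear with factor k = -3:
[[1, 0], [-3, 1]]
Result: (2, -5) → (2, -11)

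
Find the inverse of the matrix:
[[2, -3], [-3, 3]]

For [[a,b],[c,d]], inverse = (1/det)·[[d,-b],[-c,a]]
det = (2)(3) - (-3)(-3) = 6 - 9 = -3
Inverse = (1/-3)·[[3, 3], [3, 2]]
= [[-1, -1], [-1, -2/3]]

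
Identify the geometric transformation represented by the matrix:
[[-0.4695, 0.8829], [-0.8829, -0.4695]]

This matrix represents: rotation by 242° counterclockwise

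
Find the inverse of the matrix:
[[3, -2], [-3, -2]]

For [[a,b],[c,d]], inverse = (1/det)·[[d,-b],[-c,a]]
det = (3)(-2) - (-2)(-3) = -6 - 6 = -12
Inverse = (1/-12)·[[-2, 2], [3, 3]]
= [[1/6, -1/6], [-1/4, -1/4]]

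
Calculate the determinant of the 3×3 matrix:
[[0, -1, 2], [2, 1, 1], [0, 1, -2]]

Expansion along first row:
det = 0·det([[1,1],[1,-2]]) - -1·det([[2,1],[0,-2]]) + 2·det([[2,1],[0,1]])
    = 0·(1·-2 - 1·1) - -1·(2·-2 - 1·0) + 2·(2·1 - 1·0)
    = 0·-3 - -1·-4 + 2·2
    = 0 + -4 + 4 = 0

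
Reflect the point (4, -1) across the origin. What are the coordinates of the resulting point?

Reflection across origin: (4, -1) → (-4, 1)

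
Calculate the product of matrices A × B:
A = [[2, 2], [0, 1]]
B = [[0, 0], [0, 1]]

Matrix multiplication:
C[0][0] = 2×0 + 2×0 = 0
C[0][1] = 2×0 + 2×1 = 2
C[1][0] = 0×0 + 1×0 = 0
C[1][1] = 0×0 + 1×1 = 1
Result: [[0, 2], [0, 1]]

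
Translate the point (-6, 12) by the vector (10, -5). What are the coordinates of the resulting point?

Translation by (10, -5) (homogeneous matrix [[1, 0, 10], [0, 1, -5], [0, 0, 1]]):
x' = -6 + 10 = 4
y' = 12 + -5 = 7
Result: (4, 7)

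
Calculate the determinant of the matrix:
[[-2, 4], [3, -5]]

For a 2×2 matrix [[a, b], [c, d]], det = ad - bc
det = (-2)(-5) - (4)(3) = 10 - 12 = -2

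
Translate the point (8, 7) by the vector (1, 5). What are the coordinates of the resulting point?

Translation by (1, 5) (homogeneous matrix [[1, 0, 1], [0, 1, 5], [0, 0, 1]]):
x' = 8 + 1 = 9
y' = 7 + 5 = 12
Result: (9, 12)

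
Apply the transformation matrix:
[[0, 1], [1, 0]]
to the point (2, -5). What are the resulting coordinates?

Matrix multiplication:
[[0, 1], [1, 0]] × [2, -5]ᵀ
= [(0)(2) + (1)(-5), (1)(2) + (0)(-5)]ᵀ
= [-5, 2]ᵀ
Result: (-5, 2)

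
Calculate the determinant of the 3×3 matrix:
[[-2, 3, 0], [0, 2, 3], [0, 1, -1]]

Expansion along first row:
det = -2·det([[2,3],[1,-1]]) - 3·det([[0,3],[0,-1]]) + 0·det([[0,2],[0,1]])
    = -2·(2·-1 - 3·1) - 3·(0·-1 - 3·0) + 0·(0·1 - 2·0)
    = -2·-5 - 3·0 + 0·0
    = 10 + 0 + 0 = 10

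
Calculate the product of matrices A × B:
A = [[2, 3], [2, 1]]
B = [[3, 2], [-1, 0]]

Matrix multiplication:
C[0][0] = 2×3 + 3×-1 = 3
C[0][1] = 2×2 + 3×0 = 4
C[1][0] = 2×3 + 1×-1 = 5
C[1][1] = 2×2 + 1×0 = 4
Result: [[3, 4], [5, 4]]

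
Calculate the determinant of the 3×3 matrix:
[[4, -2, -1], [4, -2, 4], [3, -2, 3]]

Expansion along first row:
det = 4·det([[-2,4],[-2,3]]) - -2·det([[4,4],[3,3]]) + -1·det([[4,-2],[3,-2]])
    = 4·(-2·3 - 4·-2) - -2·(4·3 - 4·3) + -1·(4·-2 - -2·3)
    = 4·2 - -2·0 + -1·-2
    = 8 + 0 + 2 = 10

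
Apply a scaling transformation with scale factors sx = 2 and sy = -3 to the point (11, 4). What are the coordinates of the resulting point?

Scaling matrix:
[[2, 0], [0, -3]]
Result: (11 × 2, 4 × -3) = (22, -12)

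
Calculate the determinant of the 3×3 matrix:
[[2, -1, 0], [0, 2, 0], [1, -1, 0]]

Expansion along first row:
det = 2·det([[2,0],[-1,0]]) - -1·det([[0,0],[1,0]]) + 0·det([[0,2],[1,-1]])
    = 2·(2·0 - 0·-1) - -1·(0·0 - 0·1) + 0·(0·-1 - 2·1)
    = 2·0 - -1·0 + 0·-2
    = 0 + 0 + 0 = 0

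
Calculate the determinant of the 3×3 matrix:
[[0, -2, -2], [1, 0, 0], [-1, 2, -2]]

Expansion along first row:
det = 0·det([[0,0],[2,-2]]) - -2·det([[1,0],[-1,-2]]) + -2·det([[1,0],[-1,2]])
    = 0·(0·-2 - 0·2) - -2·(1·-2 - 0·-1) + -2·(1·2 - 0·-1)
    = 0·0 - -2·-2 + -2·2
    = 0 + -4 + -4 = -8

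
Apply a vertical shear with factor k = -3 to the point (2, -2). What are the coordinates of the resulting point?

Shear matrix for vertical shear with factor k = -3:
[[1, 0], [-3, 1]]
Result: (2, -2) → (2, -8)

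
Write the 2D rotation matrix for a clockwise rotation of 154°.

Rotation matrix formula: [[cos θ, -sin θ], [sin θ, cos θ]]
A clockwise rotation by 154° is equivalent to a counterclockwise rotation by -154°.
For θ = -154°:
cos(-154°) = -0.8988
sin(-154°) = -0.4384
Result: [[-0.8988, 0.4384], [-0.4384, -0.8988]]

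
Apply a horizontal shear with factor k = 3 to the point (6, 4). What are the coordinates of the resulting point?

Shear matrix for horizontal shear with factor k = 3:
[[1, 3], [0, 1]]
Result: (6, 4) → (18, 4)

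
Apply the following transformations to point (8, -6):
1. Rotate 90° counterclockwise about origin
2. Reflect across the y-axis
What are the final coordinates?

Step 1: Rotate 90° → (6, 8)
Step 2: Reflect across y-axis → (-6, 8)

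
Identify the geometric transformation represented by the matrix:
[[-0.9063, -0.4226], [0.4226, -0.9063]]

This matrix represents: rotation by 155° counterclockwise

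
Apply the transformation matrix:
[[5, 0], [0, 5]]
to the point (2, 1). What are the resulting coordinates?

Matrix multiplication:
[[5, 0], [0, 5]] × [2, 1]ᵀ
= [(5)(2) + (0)(1), (0)(2) + (5)(1)]ᵀ
= [10, 5]ᵀ
Result: (10, 5)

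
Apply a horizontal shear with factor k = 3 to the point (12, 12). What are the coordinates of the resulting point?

Shear matrix for horizontal shear with factor k = 3:
[[1, 3], [0, 1]]
Result: (12, 12) → (48, 12)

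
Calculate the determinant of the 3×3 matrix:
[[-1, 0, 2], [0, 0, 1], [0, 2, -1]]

Expansion along first row:
det = -1·det([[0,1],[2,-1]]) - 0·det([[0,1],[0,-1]]) + 2·det([[0,0],[0,2]])
    = -1·(0·-1 - 1·2) - 0·(0·-1 - 1·0) + 2·(0·2 - 0·0)
    = -1·-2 - 0·0 + 2·0
    = 2 + 0 + 0 = 2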